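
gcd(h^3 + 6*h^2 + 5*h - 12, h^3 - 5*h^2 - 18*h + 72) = h + 4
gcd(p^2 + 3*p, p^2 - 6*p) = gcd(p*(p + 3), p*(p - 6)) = p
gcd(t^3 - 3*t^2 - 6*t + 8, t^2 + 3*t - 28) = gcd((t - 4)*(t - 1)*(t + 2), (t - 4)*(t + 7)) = t - 4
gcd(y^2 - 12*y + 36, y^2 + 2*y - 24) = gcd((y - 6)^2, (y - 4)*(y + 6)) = 1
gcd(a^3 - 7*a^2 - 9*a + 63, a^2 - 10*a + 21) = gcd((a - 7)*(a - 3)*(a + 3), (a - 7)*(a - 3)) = a^2 - 10*a + 21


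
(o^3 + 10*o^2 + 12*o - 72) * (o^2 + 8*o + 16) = o^5 + 18*o^4 + 108*o^3 + 184*o^2 - 384*o - 1152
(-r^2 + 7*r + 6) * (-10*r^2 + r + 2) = 10*r^4 - 71*r^3 - 55*r^2 + 20*r + 12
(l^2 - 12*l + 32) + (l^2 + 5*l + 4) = 2*l^2 - 7*l + 36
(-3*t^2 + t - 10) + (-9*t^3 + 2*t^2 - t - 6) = -9*t^3 - t^2 - 16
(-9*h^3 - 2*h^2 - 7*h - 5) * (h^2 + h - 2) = -9*h^5 - 11*h^4 + 9*h^3 - 8*h^2 + 9*h + 10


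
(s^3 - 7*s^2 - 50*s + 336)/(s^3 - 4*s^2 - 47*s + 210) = (s - 8)/(s - 5)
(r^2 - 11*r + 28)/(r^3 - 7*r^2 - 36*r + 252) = (r - 4)/(r^2 - 36)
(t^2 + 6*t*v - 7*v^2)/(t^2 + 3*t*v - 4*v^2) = (t + 7*v)/(t + 4*v)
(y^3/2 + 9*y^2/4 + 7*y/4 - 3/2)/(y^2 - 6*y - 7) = (-2*y^3 - 9*y^2 - 7*y + 6)/(4*(-y^2 + 6*y + 7))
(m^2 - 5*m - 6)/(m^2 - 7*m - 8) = (m - 6)/(m - 8)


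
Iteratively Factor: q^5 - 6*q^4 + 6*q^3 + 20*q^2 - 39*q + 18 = (q - 1)*(q^4 - 5*q^3 + q^2 + 21*q - 18) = (q - 3)*(q - 1)*(q^3 - 2*q^2 - 5*q + 6) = (q - 3)*(q - 1)*(q + 2)*(q^2 - 4*q + 3) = (q - 3)^2*(q - 1)*(q + 2)*(q - 1)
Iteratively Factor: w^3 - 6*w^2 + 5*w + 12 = (w - 3)*(w^2 - 3*w - 4) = (w - 3)*(w + 1)*(w - 4)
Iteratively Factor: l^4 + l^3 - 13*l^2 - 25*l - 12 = (l - 4)*(l^3 + 5*l^2 + 7*l + 3) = (l - 4)*(l + 1)*(l^2 + 4*l + 3) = (l - 4)*(l + 1)*(l + 3)*(l + 1)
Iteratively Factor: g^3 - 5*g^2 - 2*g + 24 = (g - 4)*(g^2 - g - 6) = (g - 4)*(g - 3)*(g + 2)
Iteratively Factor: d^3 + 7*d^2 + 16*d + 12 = (d + 2)*(d^2 + 5*d + 6) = (d + 2)*(d + 3)*(d + 2)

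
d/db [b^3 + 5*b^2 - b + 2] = 3*b^2 + 10*b - 1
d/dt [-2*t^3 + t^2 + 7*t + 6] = -6*t^2 + 2*t + 7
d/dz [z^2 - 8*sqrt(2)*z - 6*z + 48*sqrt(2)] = 2*z - 8*sqrt(2) - 6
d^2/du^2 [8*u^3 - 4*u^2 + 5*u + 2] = 48*u - 8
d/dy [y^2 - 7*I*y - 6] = 2*y - 7*I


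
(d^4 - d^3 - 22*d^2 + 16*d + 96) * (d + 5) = d^5 + 4*d^4 - 27*d^3 - 94*d^2 + 176*d + 480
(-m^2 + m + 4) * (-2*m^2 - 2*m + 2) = 2*m^4 - 12*m^2 - 6*m + 8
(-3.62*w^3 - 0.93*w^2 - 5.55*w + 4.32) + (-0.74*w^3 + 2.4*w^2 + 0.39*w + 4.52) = -4.36*w^3 + 1.47*w^2 - 5.16*w + 8.84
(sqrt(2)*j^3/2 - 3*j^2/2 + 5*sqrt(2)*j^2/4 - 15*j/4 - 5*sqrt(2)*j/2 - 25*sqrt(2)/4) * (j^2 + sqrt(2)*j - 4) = sqrt(2)*j^5/2 - j^4/2 + 5*sqrt(2)*j^4/4 - 6*sqrt(2)*j^3 - 5*j^3/4 - 15*sqrt(2)*j^2 + j^2 + 5*j/2 + 10*sqrt(2)*j + 25*sqrt(2)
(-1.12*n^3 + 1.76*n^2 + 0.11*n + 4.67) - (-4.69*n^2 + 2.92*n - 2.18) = -1.12*n^3 + 6.45*n^2 - 2.81*n + 6.85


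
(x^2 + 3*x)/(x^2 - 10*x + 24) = x*(x + 3)/(x^2 - 10*x + 24)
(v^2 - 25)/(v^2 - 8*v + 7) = (v^2 - 25)/(v^2 - 8*v + 7)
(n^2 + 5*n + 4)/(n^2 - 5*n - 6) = (n + 4)/(n - 6)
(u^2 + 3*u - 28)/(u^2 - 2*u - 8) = (u + 7)/(u + 2)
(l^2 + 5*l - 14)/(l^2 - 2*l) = (l + 7)/l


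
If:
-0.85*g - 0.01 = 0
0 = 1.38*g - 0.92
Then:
No Solution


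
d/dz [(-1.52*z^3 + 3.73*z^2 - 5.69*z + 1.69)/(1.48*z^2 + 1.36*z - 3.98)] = (-2.2496*z^4 - 4.1344*z^3 + 31.6428*z^2 - 34.6932*z + 20.3478)/(2.1904*z^4 + 4.0256*z^3 - 9.9312*z^2 - 10.8256*z + 15.8404)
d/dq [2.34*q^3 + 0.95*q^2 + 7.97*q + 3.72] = 7.02*q^2 + 1.9*q + 7.97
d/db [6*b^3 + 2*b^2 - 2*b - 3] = 18*b^2 + 4*b - 2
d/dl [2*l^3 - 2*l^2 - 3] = 2*l*(3*l - 2)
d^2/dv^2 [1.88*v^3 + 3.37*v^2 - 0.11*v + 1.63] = 11.28*v + 6.74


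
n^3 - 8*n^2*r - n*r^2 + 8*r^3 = (n - 8*r)*(n - r)*(n + r)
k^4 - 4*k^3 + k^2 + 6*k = k*(k - 3)*(k - 2)*(k + 1)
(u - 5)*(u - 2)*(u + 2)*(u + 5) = u^4 - 29*u^2 + 100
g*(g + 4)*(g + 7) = g^3 + 11*g^2 + 28*g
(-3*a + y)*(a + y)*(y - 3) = -3*a^2*y + 9*a^2 - 2*a*y^2 + 6*a*y + y^3 - 3*y^2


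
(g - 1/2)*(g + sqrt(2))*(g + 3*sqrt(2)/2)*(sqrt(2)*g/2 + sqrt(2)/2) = sqrt(2)*g^4/2 + sqrt(2)*g^3/4 + 5*g^3/2 + 5*g^2/4 + 5*sqrt(2)*g^2/4 - 5*g/4 + 3*sqrt(2)*g/4 - 3*sqrt(2)/4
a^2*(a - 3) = a^3 - 3*a^2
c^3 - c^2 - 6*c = c*(c - 3)*(c + 2)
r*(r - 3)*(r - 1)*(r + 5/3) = r^4 - 7*r^3/3 - 11*r^2/3 + 5*r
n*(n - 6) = n^2 - 6*n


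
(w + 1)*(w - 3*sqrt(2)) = w^2 - 3*sqrt(2)*w + w - 3*sqrt(2)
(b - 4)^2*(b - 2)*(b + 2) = b^4 - 8*b^3 + 12*b^2 + 32*b - 64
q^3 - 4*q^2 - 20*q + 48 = (q - 6)*(q - 2)*(q + 4)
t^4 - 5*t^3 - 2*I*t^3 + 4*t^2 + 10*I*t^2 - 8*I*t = t*(t - 4)*(t - 1)*(t - 2*I)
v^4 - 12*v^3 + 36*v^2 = v^2*(v - 6)^2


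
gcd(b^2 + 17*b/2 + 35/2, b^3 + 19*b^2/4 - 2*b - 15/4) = b + 5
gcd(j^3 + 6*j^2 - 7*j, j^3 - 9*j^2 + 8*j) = j^2 - j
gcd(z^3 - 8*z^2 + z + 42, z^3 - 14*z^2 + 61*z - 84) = z^2 - 10*z + 21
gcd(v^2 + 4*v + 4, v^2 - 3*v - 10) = v + 2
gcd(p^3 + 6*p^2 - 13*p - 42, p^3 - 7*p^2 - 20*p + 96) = p - 3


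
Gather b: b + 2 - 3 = b - 1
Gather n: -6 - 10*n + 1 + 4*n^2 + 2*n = 4*n^2 - 8*n - 5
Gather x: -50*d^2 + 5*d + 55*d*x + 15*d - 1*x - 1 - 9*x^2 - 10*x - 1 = -50*d^2 + 20*d - 9*x^2 + x*(55*d - 11) - 2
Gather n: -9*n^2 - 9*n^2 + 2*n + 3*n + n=-18*n^2 + 6*n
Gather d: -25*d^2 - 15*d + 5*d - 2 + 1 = -25*d^2 - 10*d - 1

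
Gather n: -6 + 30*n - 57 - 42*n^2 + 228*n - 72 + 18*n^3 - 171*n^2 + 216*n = 18*n^3 - 213*n^2 + 474*n - 135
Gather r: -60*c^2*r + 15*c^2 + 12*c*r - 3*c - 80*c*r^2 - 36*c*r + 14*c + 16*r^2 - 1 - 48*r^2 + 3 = 15*c^2 + 11*c + r^2*(-80*c - 32) + r*(-60*c^2 - 24*c) + 2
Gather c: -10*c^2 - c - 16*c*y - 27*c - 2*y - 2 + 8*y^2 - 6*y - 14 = -10*c^2 + c*(-16*y - 28) + 8*y^2 - 8*y - 16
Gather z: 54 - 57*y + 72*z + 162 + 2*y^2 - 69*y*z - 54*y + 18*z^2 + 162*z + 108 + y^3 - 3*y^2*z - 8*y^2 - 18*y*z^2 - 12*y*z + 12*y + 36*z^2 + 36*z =y^3 - 6*y^2 - 99*y + z^2*(54 - 18*y) + z*(-3*y^2 - 81*y + 270) + 324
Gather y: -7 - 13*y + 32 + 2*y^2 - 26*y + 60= 2*y^2 - 39*y + 85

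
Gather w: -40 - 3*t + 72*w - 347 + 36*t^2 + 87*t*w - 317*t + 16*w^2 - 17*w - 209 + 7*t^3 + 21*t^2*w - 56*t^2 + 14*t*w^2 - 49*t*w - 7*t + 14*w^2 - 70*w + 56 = 7*t^3 - 20*t^2 - 327*t + w^2*(14*t + 30) + w*(21*t^2 + 38*t - 15) - 540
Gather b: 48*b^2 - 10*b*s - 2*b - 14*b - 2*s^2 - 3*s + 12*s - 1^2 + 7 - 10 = 48*b^2 + b*(-10*s - 16) - 2*s^2 + 9*s - 4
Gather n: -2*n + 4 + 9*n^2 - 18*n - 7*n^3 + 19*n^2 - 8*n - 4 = -7*n^3 + 28*n^2 - 28*n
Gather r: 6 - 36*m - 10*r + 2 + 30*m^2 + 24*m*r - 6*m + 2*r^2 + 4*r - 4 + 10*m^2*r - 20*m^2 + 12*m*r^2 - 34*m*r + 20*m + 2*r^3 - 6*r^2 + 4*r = 10*m^2 - 22*m + 2*r^3 + r^2*(12*m - 4) + r*(10*m^2 - 10*m - 2) + 4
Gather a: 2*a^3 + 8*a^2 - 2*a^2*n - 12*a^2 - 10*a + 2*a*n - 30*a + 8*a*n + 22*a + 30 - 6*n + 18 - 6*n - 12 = 2*a^3 + a^2*(-2*n - 4) + a*(10*n - 18) - 12*n + 36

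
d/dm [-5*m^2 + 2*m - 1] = 2 - 10*m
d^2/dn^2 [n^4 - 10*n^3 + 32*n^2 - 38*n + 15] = 12*n^2 - 60*n + 64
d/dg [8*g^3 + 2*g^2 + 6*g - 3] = 24*g^2 + 4*g + 6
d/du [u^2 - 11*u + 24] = 2*u - 11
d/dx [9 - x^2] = -2*x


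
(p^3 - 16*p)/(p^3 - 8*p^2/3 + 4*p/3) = 3*(p^2 - 16)/(3*p^2 - 8*p + 4)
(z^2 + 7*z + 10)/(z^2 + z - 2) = (z + 5)/(z - 1)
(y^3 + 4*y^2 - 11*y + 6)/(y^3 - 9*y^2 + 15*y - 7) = (y + 6)/(y - 7)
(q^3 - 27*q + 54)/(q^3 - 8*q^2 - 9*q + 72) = (q^2 + 3*q - 18)/(q^2 - 5*q - 24)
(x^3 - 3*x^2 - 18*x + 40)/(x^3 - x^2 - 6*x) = (-x^3 + 3*x^2 + 18*x - 40)/(x*(-x^2 + x + 6))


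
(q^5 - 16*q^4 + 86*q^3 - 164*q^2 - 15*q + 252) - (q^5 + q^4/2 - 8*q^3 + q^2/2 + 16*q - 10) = -33*q^4/2 + 94*q^3 - 329*q^2/2 - 31*q + 262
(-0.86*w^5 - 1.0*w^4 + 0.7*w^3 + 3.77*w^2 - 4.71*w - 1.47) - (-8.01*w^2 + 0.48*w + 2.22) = -0.86*w^5 - 1.0*w^4 + 0.7*w^3 + 11.78*w^2 - 5.19*w - 3.69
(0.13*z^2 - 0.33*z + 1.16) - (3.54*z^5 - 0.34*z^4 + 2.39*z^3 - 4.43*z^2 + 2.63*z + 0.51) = -3.54*z^5 + 0.34*z^4 - 2.39*z^3 + 4.56*z^2 - 2.96*z + 0.65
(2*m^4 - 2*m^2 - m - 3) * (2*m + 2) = 4*m^5 + 4*m^4 - 4*m^3 - 6*m^2 - 8*m - 6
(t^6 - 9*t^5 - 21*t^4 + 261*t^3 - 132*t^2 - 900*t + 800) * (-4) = -4*t^6 + 36*t^5 + 84*t^4 - 1044*t^3 + 528*t^2 + 3600*t - 3200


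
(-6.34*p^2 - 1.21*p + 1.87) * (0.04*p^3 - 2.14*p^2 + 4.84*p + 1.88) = -0.2536*p^5 + 13.5192*p^4 - 28.0214*p^3 - 21.7774*p^2 + 6.776*p + 3.5156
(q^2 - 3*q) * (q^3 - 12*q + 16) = q^5 - 3*q^4 - 12*q^3 + 52*q^2 - 48*q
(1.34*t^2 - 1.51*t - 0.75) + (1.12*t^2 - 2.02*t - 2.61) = 2.46*t^2 - 3.53*t - 3.36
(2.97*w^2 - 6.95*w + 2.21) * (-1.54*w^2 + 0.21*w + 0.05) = -4.5738*w^4 + 11.3267*w^3 - 4.7144*w^2 + 0.1166*w + 0.1105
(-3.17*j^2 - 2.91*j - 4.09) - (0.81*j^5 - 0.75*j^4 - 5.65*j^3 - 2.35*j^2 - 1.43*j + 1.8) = -0.81*j^5 + 0.75*j^4 + 5.65*j^3 - 0.82*j^2 - 1.48*j - 5.89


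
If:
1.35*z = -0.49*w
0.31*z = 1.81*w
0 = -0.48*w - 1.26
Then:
No Solution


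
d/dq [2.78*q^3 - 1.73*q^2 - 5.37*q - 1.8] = 8.34*q^2 - 3.46*q - 5.37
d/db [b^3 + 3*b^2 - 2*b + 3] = 3*b^2 + 6*b - 2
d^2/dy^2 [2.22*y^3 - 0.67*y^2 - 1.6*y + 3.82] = 13.32*y - 1.34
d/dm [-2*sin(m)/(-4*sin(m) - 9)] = 18*cos(m)/(4*sin(m) + 9)^2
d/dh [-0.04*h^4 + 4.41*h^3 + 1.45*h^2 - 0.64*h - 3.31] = -0.16*h^3 + 13.23*h^2 + 2.9*h - 0.64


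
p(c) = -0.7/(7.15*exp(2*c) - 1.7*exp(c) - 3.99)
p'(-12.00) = 0.00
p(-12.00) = 0.18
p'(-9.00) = 0.00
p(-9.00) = 0.18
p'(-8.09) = -0.00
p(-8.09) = 0.18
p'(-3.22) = -0.00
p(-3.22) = 0.17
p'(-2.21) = -0.00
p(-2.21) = 0.17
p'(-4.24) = -0.00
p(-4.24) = 0.17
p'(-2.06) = 0.00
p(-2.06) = 0.17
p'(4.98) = 0.00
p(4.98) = -0.00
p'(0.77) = 0.07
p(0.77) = -0.03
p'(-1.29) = 0.03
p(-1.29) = 0.18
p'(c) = -0.7*(-14.3*exp(2*c) + 1.7*exp(c))/(7.15*exp(2*c) - 1.7*exp(c) - 3.99)^2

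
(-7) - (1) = -8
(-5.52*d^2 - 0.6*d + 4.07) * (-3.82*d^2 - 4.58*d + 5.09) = 21.0864*d^4 + 27.5736*d^3 - 40.8962*d^2 - 21.6946*d + 20.7163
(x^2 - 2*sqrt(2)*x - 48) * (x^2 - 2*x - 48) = x^4 - 2*sqrt(2)*x^3 - 2*x^3 - 96*x^2 + 4*sqrt(2)*x^2 + 96*x + 96*sqrt(2)*x + 2304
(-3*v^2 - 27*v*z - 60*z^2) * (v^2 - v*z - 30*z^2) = -3*v^4 - 24*v^3*z + 57*v^2*z^2 + 870*v*z^3 + 1800*z^4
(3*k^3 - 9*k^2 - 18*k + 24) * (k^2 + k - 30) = 3*k^5 - 6*k^4 - 117*k^3 + 276*k^2 + 564*k - 720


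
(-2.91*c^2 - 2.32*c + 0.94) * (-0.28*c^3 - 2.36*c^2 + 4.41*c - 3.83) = 0.8148*c^5 + 7.5172*c^4 - 7.6211*c^3 - 1.3043*c^2 + 13.031*c - 3.6002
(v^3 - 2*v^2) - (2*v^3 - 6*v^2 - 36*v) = -v^3 + 4*v^2 + 36*v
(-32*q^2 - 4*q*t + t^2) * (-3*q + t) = 96*q^3 - 20*q^2*t - 7*q*t^2 + t^3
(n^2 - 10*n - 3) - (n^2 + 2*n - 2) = -12*n - 1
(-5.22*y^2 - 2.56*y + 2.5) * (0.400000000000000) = -2.088*y^2 - 1.024*y + 1.0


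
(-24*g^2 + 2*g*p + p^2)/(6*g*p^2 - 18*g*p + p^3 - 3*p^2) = (-4*g + p)/(p*(p - 3))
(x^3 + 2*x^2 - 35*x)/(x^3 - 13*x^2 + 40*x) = (x + 7)/(x - 8)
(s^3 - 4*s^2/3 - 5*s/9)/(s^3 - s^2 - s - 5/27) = 3*s/(3*s + 1)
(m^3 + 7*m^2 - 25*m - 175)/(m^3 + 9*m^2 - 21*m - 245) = (m + 5)/(m + 7)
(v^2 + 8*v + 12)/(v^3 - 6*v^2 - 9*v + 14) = (v + 6)/(v^2 - 8*v + 7)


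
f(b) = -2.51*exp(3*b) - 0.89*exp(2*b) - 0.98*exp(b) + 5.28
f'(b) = -7.53*exp(3*b) - 1.78*exp(2*b) - 0.98*exp(b)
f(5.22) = -15906037.62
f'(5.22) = -47687327.64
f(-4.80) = 5.27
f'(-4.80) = -0.01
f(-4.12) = 5.26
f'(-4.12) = -0.02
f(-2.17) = 5.15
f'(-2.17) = -0.15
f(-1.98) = 5.12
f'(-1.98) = -0.19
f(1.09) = -71.55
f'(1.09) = -216.79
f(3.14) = -31447.22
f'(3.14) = -93837.13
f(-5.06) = 5.27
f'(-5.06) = -0.01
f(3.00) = -20712.20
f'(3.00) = -61754.01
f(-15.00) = 5.28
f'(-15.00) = 0.00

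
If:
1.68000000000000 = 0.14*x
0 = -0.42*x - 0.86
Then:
No Solution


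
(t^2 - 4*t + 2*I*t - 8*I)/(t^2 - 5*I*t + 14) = (t - 4)/(t - 7*I)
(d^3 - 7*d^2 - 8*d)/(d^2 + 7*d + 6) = d*(d - 8)/(d + 6)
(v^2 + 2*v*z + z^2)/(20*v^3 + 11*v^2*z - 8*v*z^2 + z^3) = (v + z)/(20*v^2 - 9*v*z + z^2)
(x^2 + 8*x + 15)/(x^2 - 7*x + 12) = (x^2 + 8*x + 15)/(x^2 - 7*x + 12)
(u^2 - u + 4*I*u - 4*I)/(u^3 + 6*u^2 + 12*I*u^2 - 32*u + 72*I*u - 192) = (u - 1)/(u^2 + u*(6 + 8*I) + 48*I)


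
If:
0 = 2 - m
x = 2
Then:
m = 2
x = 2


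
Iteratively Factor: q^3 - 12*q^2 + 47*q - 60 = (q - 4)*(q^2 - 8*q + 15) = (q - 5)*(q - 4)*(q - 3)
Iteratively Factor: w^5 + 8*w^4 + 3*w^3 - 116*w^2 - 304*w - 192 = (w + 3)*(w^4 + 5*w^3 - 12*w^2 - 80*w - 64) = (w + 3)*(w + 4)*(w^3 + w^2 - 16*w - 16) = (w + 3)*(w + 4)^2*(w^2 - 3*w - 4) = (w + 1)*(w + 3)*(w + 4)^2*(w - 4)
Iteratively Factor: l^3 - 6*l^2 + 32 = (l - 4)*(l^2 - 2*l - 8) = (l - 4)^2*(l + 2)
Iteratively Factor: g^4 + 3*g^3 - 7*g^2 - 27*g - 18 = (g + 2)*(g^3 + g^2 - 9*g - 9) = (g + 2)*(g + 3)*(g^2 - 2*g - 3) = (g - 3)*(g + 2)*(g + 3)*(g + 1)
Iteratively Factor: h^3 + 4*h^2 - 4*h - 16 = (h - 2)*(h^2 + 6*h + 8) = (h - 2)*(h + 2)*(h + 4)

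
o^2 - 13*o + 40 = (o - 8)*(o - 5)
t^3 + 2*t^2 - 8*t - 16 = (t + 2)*(t - 2*sqrt(2))*(t + 2*sqrt(2))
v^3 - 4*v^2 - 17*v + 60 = (v - 5)*(v - 3)*(v + 4)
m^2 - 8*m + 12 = (m - 6)*(m - 2)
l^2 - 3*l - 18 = (l - 6)*(l + 3)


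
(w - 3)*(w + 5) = w^2 + 2*w - 15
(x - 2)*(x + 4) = x^2 + 2*x - 8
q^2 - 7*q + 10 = (q - 5)*(q - 2)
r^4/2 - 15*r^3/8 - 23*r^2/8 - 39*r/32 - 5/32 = (r/2 + 1/4)*(r - 5)*(r + 1/4)*(r + 1/2)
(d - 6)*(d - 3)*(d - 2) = d^3 - 11*d^2 + 36*d - 36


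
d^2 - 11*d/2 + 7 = (d - 7/2)*(d - 2)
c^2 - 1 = (c - 1)*(c + 1)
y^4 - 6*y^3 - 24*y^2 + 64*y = y*(y - 8)*(y - 2)*(y + 4)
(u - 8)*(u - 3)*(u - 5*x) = u^3 - 5*u^2*x - 11*u^2 + 55*u*x + 24*u - 120*x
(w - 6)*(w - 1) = w^2 - 7*w + 6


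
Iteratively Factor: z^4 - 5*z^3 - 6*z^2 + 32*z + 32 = (z + 2)*(z^3 - 7*z^2 + 8*z + 16) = (z - 4)*(z + 2)*(z^2 - 3*z - 4) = (z - 4)*(z + 1)*(z + 2)*(z - 4)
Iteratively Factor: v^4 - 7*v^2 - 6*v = (v - 3)*(v^3 + 3*v^2 + 2*v) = v*(v - 3)*(v^2 + 3*v + 2) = v*(v - 3)*(v + 2)*(v + 1)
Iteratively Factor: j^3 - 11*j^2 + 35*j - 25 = (j - 5)*(j^2 - 6*j + 5) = (j - 5)*(j - 1)*(j - 5)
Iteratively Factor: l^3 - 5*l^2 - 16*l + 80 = (l + 4)*(l^2 - 9*l + 20) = (l - 4)*(l + 4)*(l - 5)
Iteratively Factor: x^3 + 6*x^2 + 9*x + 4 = (x + 1)*(x^2 + 5*x + 4) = (x + 1)*(x + 4)*(x + 1)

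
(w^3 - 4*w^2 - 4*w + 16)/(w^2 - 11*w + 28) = (w^2 - 4)/(w - 7)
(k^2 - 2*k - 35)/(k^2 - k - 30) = (k - 7)/(k - 6)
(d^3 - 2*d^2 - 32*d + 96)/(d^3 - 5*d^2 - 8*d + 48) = (d + 6)/(d + 3)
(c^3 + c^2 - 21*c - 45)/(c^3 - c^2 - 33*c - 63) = (c - 5)/(c - 7)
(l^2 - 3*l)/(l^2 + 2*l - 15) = l/(l + 5)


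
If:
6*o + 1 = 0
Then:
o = -1/6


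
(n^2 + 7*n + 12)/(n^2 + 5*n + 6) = (n + 4)/(n + 2)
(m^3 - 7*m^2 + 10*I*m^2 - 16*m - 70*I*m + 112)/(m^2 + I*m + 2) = (m^2 + m*(-7 + 8*I) - 56*I)/(m - I)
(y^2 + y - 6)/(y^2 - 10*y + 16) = (y + 3)/(y - 8)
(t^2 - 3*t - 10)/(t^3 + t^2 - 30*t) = (t + 2)/(t*(t + 6))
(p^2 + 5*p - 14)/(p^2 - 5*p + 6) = (p + 7)/(p - 3)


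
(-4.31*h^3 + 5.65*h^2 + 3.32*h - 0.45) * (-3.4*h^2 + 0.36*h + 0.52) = 14.654*h^5 - 20.7616*h^4 - 11.4952*h^3 + 5.6632*h^2 + 1.5644*h - 0.234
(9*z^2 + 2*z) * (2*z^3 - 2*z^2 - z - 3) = 18*z^5 - 14*z^4 - 13*z^3 - 29*z^2 - 6*z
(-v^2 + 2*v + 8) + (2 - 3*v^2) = -4*v^2 + 2*v + 10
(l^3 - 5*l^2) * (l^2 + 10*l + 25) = l^5 + 5*l^4 - 25*l^3 - 125*l^2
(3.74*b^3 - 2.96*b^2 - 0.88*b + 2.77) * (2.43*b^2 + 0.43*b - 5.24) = 9.0882*b^5 - 5.5846*b^4 - 23.0088*b^3 + 21.8631*b^2 + 5.8023*b - 14.5148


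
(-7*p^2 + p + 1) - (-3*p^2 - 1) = -4*p^2 + p + 2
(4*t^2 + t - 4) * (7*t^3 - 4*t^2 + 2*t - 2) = 28*t^5 - 9*t^4 - 24*t^3 + 10*t^2 - 10*t + 8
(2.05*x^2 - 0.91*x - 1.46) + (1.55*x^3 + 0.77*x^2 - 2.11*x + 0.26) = 1.55*x^3 + 2.82*x^2 - 3.02*x - 1.2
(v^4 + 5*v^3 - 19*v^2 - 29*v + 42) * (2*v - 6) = 2*v^5 + 4*v^4 - 68*v^3 + 56*v^2 + 258*v - 252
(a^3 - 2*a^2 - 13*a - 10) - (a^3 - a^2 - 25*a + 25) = -a^2 + 12*a - 35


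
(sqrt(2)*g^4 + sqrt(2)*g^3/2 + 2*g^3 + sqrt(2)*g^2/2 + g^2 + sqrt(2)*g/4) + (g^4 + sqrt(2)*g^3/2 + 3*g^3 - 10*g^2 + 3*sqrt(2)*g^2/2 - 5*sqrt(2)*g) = g^4 + sqrt(2)*g^4 + sqrt(2)*g^3 + 5*g^3 - 9*g^2 + 2*sqrt(2)*g^2 - 19*sqrt(2)*g/4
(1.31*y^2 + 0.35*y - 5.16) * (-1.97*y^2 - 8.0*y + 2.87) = -2.5807*y^4 - 11.1695*y^3 + 11.1249*y^2 + 42.2845*y - 14.8092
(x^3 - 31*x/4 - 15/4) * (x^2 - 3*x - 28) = x^5 - 3*x^4 - 143*x^3/4 + 39*x^2/2 + 913*x/4 + 105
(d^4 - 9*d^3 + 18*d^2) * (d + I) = d^5 - 9*d^4 + I*d^4 + 18*d^3 - 9*I*d^3 + 18*I*d^2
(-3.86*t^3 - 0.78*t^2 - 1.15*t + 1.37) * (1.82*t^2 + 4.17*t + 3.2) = -7.0252*t^5 - 17.5158*t^4 - 17.6976*t^3 - 4.7981*t^2 + 2.0329*t + 4.384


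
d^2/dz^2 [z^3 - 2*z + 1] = 6*z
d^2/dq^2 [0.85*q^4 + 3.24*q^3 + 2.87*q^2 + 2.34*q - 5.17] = 10.2*q^2 + 19.44*q + 5.74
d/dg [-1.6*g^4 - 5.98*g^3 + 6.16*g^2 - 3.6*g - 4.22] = -6.4*g^3 - 17.94*g^2 + 12.32*g - 3.6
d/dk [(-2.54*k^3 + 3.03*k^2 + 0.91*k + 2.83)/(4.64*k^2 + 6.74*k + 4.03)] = (-11.7856*k^4 - 34.2392*k^3 - 14.5088*k^2 - 1.8406*k - 15.4069)/(21.5296*k^4 + 62.5472*k^3 + 82.826*k^2 + 54.3244*k + 16.2409)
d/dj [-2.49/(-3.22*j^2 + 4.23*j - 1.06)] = (10.5327 - 16.0356*j)/(3.22*j^2 - 4.23*j + 1.06)^2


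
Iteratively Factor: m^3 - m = (m + 1)*(m^2 - m) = m*(m + 1)*(m - 1)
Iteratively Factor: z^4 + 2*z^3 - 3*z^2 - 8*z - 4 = (z - 2)*(z^3 + 4*z^2 + 5*z + 2) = (z - 2)*(z + 1)*(z^2 + 3*z + 2) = (z - 2)*(z + 1)^2*(z + 2)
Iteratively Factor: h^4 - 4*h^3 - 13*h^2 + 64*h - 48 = (h + 4)*(h^3 - 8*h^2 + 19*h - 12) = (h - 1)*(h + 4)*(h^2 - 7*h + 12) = (h - 4)*(h - 1)*(h + 4)*(h - 3)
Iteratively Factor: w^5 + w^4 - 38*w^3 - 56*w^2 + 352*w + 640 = (w - 4)*(w^4 + 5*w^3 - 18*w^2 - 128*w - 160) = (w - 4)*(w + 4)*(w^3 + w^2 - 22*w - 40) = (w - 4)*(w + 2)*(w + 4)*(w^2 - w - 20) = (w - 4)*(w + 2)*(w + 4)^2*(w - 5)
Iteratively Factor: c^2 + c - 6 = (c - 2)*(c + 3)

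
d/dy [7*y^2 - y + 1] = 14*y - 1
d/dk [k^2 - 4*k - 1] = 2*k - 4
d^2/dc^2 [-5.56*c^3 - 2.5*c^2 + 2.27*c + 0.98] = -33.36*c - 5.0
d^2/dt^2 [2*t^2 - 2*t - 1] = 4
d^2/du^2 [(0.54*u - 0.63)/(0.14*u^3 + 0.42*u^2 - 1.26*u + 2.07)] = (0.063504*u^5 + 0.042336*u^4 - 0.21168*u^3 - 1.877904*u^2 + 0.278964*u + 1.911924)/(0.002744*u^9 + 0.024696*u^8 - 0.248724*u^6 + 0.730296*u^5 + 0.904932*u^4 - 6.773382*u^3 + 15.25797*u^2 - 16.196922*u + 8.869743)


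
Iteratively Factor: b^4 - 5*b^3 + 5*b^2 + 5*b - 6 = (b + 1)*(b^3 - 6*b^2 + 11*b - 6) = (b - 1)*(b + 1)*(b^2 - 5*b + 6) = (b - 3)*(b - 1)*(b + 1)*(b - 2)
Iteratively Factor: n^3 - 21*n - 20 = (n + 4)*(n^2 - 4*n - 5) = (n - 5)*(n + 4)*(n + 1)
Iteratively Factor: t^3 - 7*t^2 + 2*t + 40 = (t + 2)*(t^2 - 9*t + 20) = (t - 4)*(t + 2)*(t - 5)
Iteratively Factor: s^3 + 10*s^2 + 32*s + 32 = (s + 4)*(s^2 + 6*s + 8) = (s + 4)^2*(s + 2)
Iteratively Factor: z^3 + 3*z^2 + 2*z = (z)*(z^2 + 3*z + 2) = z*(z + 1)*(z + 2)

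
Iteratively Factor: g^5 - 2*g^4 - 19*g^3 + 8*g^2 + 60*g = (g + 3)*(g^4 - 5*g^3 - 4*g^2 + 20*g) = (g - 2)*(g + 3)*(g^3 - 3*g^2 - 10*g) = g*(g - 2)*(g + 3)*(g^2 - 3*g - 10) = g*(g - 2)*(g + 2)*(g + 3)*(g - 5)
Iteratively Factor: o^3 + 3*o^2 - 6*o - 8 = (o - 2)*(o^2 + 5*o + 4) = (o - 2)*(o + 1)*(o + 4)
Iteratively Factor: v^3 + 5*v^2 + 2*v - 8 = (v + 2)*(v^2 + 3*v - 4) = (v + 2)*(v + 4)*(v - 1)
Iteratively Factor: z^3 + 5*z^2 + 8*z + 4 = (z + 2)*(z^2 + 3*z + 2) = (z + 2)^2*(z + 1)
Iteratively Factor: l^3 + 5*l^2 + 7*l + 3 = (l + 1)*(l^2 + 4*l + 3) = (l + 1)^2*(l + 3)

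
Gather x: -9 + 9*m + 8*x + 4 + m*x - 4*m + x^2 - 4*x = 5*m + x^2 + x*(m + 4) - 5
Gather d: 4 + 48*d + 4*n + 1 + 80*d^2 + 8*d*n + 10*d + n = 80*d^2 + d*(8*n + 58) + 5*n + 5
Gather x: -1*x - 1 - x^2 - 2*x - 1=-x^2 - 3*x - 2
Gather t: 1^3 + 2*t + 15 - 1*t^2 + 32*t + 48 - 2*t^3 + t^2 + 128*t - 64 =-2*t^3 + 162*t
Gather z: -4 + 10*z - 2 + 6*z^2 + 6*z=6*z^2 + 16*z - 6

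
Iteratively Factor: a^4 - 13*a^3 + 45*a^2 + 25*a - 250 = (a - 5)*(a^3 - 8*a^2 + 5*a + 50) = (a - 5)*(a + 2)*(a^2 - 10*a + 25) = (a - 5)^2*(a + 2)*(a - 5)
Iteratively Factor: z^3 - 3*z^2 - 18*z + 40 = (z - 2)*(z^2 - z - 20) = (z - 2)*(z + 4)*(z - 5)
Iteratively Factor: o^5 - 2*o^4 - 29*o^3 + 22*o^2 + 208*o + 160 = (o - 5)*(o^4 + 3*o^3 - 14*o^2 - 48*o - 32) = (o - 5)*(o + 1)*(o^3 + 2*o^2 - 16*o - 32) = (o - 5)*(o + 1)*(o + 4)*(o^2 - 2*o - 8) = (o - 5)*(o - 4)*(o + 1)*(o + 4)*(o + 2)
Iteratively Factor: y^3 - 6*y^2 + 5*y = (y)*(y^2 - 6*y + 5) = y*(y - 5)*(y - 1)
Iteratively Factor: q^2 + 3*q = (q)*(q + 3)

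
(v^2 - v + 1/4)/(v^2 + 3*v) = (v^2 - v + 1/4)/(v*(v + 3))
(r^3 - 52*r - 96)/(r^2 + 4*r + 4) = (r^2 - 2*r - 48)/(r + 2)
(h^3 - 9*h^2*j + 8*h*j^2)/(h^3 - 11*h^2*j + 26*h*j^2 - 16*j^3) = h/(h - 2*j)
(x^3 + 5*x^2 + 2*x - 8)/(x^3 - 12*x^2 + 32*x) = (x^3 + 5*x^2 + 2*x - 8)/(x*(x^2 - 12*x + 32))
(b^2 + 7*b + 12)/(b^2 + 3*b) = (b + 4)/b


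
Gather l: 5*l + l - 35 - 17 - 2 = 6*l - 54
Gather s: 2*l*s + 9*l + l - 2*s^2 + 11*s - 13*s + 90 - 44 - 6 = 10*l - 2*s^2 + s*(2*l - 2) + 40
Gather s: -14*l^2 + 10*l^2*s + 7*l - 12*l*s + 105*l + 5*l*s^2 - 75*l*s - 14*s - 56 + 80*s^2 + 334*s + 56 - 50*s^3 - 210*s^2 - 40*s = -14*l^2 + 112*l - 50*s^3 + s^2*(5*l - 130) + s*(10*l^2 - 87*l + 280)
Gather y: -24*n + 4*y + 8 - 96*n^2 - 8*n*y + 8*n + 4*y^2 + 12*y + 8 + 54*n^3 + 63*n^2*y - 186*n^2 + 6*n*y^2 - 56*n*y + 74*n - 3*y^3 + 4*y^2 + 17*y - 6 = 54*n^3 - 282*n^2 + 58*n - 3*y^3 + y^2*(6*n + 8) + y*(63*n^2 - 64*n + 33) + 10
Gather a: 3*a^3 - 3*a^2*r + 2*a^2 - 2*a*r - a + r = 3*a^3 + a^2*(2 - 3*r) + a*(-2*r - 1) + r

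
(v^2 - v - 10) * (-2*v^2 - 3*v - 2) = -2*v^4 - v^3 + 21*v^2 + 32*v + 20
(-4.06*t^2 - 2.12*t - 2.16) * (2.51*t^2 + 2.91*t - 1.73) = -10.1906*t^4 - 17.1358*t^3 - 4.567*t^2 - 2.618*t + 3.7368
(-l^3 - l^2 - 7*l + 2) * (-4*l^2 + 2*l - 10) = 4*l^5 + 2*l^4 + 36*l^3 - 12*l^2 + 74*l - 20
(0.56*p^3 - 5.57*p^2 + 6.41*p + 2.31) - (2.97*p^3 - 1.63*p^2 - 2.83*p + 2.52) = -2.41*p^3 - 3.94*p^2 + 9.24*p - 0.21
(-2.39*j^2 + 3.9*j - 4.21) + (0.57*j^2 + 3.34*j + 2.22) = -1.82*j^2 + 7.24*j - 1.99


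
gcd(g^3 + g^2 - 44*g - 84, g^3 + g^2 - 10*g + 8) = 1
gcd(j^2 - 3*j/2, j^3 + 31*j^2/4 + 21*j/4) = j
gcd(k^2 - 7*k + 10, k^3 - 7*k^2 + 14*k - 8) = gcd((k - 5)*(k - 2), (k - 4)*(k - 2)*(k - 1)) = k - 2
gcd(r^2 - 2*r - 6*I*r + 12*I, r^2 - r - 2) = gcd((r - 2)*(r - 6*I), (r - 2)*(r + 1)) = r - 2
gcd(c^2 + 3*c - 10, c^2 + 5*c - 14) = c - 2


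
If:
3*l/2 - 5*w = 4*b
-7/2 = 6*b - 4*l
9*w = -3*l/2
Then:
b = 49/12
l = 7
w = -7/6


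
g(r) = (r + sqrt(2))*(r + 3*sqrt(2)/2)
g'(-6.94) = -10.34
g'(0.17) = 3.88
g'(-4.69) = -5.84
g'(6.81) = 17.16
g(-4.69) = 8.41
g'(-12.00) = -20.46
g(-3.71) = 3.65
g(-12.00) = 104.57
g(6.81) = 73.45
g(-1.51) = -0.06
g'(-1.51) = 0.52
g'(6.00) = 15.54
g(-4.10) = 5.31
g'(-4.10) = -4.66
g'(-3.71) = -3.88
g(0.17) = 3.63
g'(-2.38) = -1.22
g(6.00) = 60.21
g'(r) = 2*r + 5*sqrt(2)/2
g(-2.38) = 0.25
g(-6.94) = 26.63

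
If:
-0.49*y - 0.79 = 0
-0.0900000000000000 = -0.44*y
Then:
No Solution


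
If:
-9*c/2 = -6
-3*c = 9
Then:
No Solution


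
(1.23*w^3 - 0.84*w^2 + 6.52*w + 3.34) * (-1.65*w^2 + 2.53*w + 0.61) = -2.0295*w^5 + 4.4979*w^4 - 12.1329*w^3 + 10.4722*w^2 + 12.4274*w + 2.0374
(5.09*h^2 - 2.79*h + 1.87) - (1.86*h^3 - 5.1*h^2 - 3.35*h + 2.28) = -1.86*h^3 + 10.19*h^2 + 0.56*h - 0.41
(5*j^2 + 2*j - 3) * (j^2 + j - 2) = 5*j^4 + 7*j^3 - 11*j^2 - 7*j + 6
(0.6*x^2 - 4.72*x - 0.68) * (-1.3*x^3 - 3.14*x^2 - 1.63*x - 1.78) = -0.78*x^5 + 4.252*x^4 + 14.7268*x^3 + 8.7608*x^2 + 9.51*x + 1.2104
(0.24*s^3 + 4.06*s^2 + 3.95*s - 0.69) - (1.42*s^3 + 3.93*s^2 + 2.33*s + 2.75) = -1.18*s^3 + 0.129999999999999*s^2 + 1.62*s - 3.44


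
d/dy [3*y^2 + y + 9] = 6*y + 1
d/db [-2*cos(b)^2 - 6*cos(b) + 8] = 2*(2*cos(b) + 3)*sin(b)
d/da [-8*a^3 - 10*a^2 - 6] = 4*a*(-6*a - 5)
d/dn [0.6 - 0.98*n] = -0.980000000000000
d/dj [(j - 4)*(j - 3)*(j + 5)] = 3*j^2 - 4*j - 23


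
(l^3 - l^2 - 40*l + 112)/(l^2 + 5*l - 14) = (l^2 - 8*l + 16)/(l - 2)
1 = 1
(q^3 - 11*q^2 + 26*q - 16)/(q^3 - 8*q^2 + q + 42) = (q^3 - 11*q^2 + 26*q - 16)/(q^3 - 8*q^2 + q + 42)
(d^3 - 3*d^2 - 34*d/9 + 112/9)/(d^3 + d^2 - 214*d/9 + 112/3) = (d + 2)/(d + 6)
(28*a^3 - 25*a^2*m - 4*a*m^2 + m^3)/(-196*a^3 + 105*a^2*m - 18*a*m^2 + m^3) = (-4*a^2 + 3*a*m + m^2)/(28*a^2 - 11*a*m + m^2)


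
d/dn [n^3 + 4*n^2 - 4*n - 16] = 3*n^2 + 8*n - 4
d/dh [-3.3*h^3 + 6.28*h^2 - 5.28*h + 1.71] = -9.9*h^2 + 12.56*h - 5.28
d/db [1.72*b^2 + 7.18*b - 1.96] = 3.44*b + 7.18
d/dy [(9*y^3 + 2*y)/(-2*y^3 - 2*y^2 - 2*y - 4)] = (-9*y^4 - 14*y^3 - 52*y^2 - 4)/(2*(y^6 + 2*y^5 + 3*y^4 + 6*y^3 + 5*y^2 + 4*y + 4))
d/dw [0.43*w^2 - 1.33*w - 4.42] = 0.86*w - 1.33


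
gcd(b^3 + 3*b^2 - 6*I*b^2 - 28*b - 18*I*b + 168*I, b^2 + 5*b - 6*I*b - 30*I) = b - 6*I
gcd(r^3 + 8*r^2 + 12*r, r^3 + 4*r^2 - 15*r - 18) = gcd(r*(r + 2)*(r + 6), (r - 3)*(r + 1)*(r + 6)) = r + 6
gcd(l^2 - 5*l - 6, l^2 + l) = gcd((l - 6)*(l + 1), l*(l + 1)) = l + 1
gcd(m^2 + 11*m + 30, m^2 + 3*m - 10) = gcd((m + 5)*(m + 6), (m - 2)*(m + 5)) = m + 5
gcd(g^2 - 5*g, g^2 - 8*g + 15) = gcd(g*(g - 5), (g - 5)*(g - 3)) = g - 5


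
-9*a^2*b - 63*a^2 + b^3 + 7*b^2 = (-3*a + b)*(3*a + b)*(b + 7)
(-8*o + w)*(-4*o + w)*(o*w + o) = 32*o^3*w + 32*o^3 - 12*o^2*w^2 - 12*o^2*w + o*w^3 + o*w^2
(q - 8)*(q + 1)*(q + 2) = q^3 - 5*q^2 - 22*q - 16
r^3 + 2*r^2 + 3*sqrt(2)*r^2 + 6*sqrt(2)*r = r*(r + 2)*(r + 3*sqrt(2))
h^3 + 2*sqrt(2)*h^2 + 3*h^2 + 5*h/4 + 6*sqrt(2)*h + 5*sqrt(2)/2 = (h + 1/2)*(h + 5/2)*(h + 2*sqrt(2))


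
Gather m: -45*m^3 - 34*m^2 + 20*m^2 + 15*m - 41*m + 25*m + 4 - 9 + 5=-45*m^3 - 14*m^2 - m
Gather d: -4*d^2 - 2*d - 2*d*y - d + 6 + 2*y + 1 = -4*d^2 + d*(-2*y - 3) + 2*y + 7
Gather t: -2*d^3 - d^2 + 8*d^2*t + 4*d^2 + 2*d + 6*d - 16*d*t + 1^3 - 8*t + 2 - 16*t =-2*d^3 + 3*d^2 + 8*d + t*(8*d^2 - 16*d - 24) + 3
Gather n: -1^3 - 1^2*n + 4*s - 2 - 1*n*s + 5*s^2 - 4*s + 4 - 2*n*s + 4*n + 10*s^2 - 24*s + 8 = n*(3 - 3*s) + 15*s^2 - 24*s + 9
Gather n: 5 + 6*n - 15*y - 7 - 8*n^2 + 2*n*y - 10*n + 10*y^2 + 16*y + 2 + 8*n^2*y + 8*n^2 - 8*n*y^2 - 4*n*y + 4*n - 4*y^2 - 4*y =8*n^2*y + n*(-8*y^2 - 2*y) + 6*y^2 - 3*y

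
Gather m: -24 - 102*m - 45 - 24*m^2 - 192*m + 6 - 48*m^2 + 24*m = -72*m^2 - 270*m - 63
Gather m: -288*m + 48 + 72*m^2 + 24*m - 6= 72*m^2 - 264*m + 42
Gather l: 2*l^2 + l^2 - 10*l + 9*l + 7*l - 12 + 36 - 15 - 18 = 3*l^2 + 6*l - 9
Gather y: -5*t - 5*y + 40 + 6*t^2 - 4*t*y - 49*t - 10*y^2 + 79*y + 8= 6*t^2 - 54*t - 10*y^2 + y*(74 - 4*t) + 48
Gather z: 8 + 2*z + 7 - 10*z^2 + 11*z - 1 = -10*z^2 + 13*z + 14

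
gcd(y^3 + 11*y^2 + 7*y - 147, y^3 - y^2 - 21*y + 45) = y - 3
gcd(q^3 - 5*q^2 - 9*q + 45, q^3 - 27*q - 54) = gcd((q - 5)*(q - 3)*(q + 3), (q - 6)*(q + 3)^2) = q + 3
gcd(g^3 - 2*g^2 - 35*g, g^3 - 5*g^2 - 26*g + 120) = g + 5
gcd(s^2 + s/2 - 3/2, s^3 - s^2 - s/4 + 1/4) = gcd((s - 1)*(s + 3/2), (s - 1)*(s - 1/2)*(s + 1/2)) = s - 1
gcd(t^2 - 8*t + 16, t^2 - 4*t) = t - 4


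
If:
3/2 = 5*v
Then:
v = 3/10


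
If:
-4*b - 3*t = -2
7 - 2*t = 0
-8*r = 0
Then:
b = -17/8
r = 0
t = 7/2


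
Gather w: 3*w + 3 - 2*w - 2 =w + 1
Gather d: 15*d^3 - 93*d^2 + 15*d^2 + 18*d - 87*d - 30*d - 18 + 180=15*d^3 - 78*d^2 - 99*d + 162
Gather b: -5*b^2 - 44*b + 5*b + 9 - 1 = -5*b^2 - 39*b + 8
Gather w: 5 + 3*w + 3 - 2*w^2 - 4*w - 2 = -2*w^2 - w + 6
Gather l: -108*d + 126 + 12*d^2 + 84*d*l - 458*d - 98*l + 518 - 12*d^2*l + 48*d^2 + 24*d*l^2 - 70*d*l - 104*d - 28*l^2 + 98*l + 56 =60*d^2 - 670*d + l^2*(24*d - 28) + l*(-12*d^2 + 14*d) + 700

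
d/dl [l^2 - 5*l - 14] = 2*l - 5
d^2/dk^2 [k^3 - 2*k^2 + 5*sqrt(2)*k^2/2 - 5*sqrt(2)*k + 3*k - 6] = 6*k - 4 + 5*sqrt(2)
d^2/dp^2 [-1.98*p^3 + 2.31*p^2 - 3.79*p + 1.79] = 4.62 - 11.88*p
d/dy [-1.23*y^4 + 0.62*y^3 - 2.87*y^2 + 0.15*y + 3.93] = -4.92*y^3 + 1.86*y^2 - 5.74*y + 0.15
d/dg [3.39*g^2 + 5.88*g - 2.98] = 6.78*g + 5.88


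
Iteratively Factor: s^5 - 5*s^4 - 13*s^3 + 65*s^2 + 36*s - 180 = (s - 2)*(s^4 - 3*s^3 - 19*s^2 + 27*s + 90) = (s - 2)*(s + 3)*(s^3 - 6*s^2 - s + 30) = (s - 2)*(s + 2)*(s + 3)*(s^2 - 8*s + 15) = (s - 3)*(s - 2)*(s + 2)*(s + 3)*(s - 5)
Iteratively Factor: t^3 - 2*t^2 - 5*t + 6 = (t + 2)*(t^2 - 4*t + 3) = (t - 3)*(t + 2)*(t - 1)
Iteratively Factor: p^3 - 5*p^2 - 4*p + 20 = (p + 2)*(p^2 - 7*p + 10) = (p - 5)*(p + 2)*(p - 2)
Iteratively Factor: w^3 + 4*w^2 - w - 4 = (w + 1)*(w^2 + 3*w - 4) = (w + 1)*(w + 4)*(w - 1)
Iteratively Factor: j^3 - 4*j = (j + 2)*(j^2 - 2*j) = j*(j + 2)*(j - 2)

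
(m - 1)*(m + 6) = m^2 + 5*m - 6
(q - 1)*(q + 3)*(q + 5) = q^3 + 7*q^2 + 7*q - 15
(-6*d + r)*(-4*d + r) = 24*d^2 - 10*d*r + r^2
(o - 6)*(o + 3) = o^2 - 3*o - 18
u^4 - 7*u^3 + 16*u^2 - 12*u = u*(u - 3)*(u - 2)^2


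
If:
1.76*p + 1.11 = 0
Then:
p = -0.63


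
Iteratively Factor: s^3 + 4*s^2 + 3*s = (s + 3)*(s^2 + s) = (s + 1)*(s + 3)*(s)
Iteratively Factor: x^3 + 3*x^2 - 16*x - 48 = (x + 3)*(x^2 - 16) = (x - 4)*(x + 3)*(x + 4)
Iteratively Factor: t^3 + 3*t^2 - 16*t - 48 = (t - 4)*(t^2 + 7*t + 12) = (t - 4)*(t + 3)*(t + 4)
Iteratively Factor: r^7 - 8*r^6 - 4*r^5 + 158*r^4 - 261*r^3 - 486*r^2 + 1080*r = (r + 4)*(r^6 - 12*r^5 + 44*r^4 - 18*r^3 - 189*r^2 + 270*r) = (r - 3)*(r + 4)*(r^5 - 9*r^4 + 17*r^3 + 33*r^2 - 90*r) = (r - 3)^2*(r + 4)*(r^4 - 6*r^3 - r^2 + 30*r) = (r - 5)*(r - 3)^2*(r + 4)*(r^3 - r^2 - 6*r) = r*(r - 5)*(r - 3)^2*(r + 4)*(r^2 - r - 6) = r*(r - 5)*(r - 3)^2*(r + 2)*(r + 4)*(r - 3)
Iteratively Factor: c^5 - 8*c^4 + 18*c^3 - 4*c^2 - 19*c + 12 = (c - 1)*(c^4 - 7*c^3 + 11*c^2 + 7*c - 12) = (c - 1)*(c + 1)*(c^3 - 8*c^2 + 19*c - 12) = (c - 3)*(c - 1)*(c + 1)*(c^2 - 5*c + 4) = (c - 3)*(c - 1)^2*(c + 1)*(c - 4)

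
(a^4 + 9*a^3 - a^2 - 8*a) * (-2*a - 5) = -2*a^5 - 23*a^4 - 43*a^3 + 21*a^2 + 40*a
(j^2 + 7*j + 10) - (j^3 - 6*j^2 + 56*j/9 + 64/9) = -j^3 + 7*j^2 + 7*j/9 + 26/9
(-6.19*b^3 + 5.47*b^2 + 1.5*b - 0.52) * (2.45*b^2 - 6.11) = -15.1655*b^5 + 13.4015*b^4 + 41.4959*b^3 - 34.6957*b^2 - 9.165*b + 3.1772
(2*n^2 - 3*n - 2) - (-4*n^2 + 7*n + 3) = 6*n^2 - 10*n - 5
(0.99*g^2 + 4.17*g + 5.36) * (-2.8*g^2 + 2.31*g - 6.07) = -2.772*g^4 - 9.3891*g^3 - 11.3846*g^2 - 12.9303*g - 32.5352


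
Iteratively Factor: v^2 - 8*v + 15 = (v - 3)*(v - 5)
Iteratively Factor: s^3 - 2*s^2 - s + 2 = (s + 1)*(s^2 - 3*s + 2) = (s - 2)*(s + 1)*(s - 1)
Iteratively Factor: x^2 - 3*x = (x)*(x - 3)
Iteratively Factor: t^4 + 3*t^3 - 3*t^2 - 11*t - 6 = (t + 1)*(t^3 + 2*t^2 - 5*t - 6) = (t + 1)*(t + 3)*(t^2 - t - 2) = (t - 2)*(t + 1)*(t + 3)*(t + 1)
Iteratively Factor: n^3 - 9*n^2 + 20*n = (n - 5)*(n^2 - 4*n) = (n - 5)*(n - 4)*(n)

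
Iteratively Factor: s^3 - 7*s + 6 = (s - 2)*(s^2 + 2*s - 3) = (s - 2)*(s - 1)*(s + 3)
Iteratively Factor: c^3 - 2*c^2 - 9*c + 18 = (c + 3)*(c^2 - 5*c + 6) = (c - 2)*(c + 3)*(c - 3)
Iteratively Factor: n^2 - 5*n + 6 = (n - 3)*(n - 2)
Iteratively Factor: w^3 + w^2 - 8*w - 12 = (w + 2)*(w^2 - w - 6) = (w - 3)*(w + 2)*(w + 2)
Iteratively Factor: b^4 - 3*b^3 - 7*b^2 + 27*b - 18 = (b - 2)*(b^3 - b^2 - 9*b + 9) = (b - 2)*(b - 1)*(b^2 - 9) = (b - 2)*(b - 1)*(b + 3)*(b - 3)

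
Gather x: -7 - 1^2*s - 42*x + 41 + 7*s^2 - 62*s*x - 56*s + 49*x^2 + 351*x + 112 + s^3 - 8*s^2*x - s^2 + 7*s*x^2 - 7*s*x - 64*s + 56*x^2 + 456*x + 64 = s^3 + 6*s^2 - 121*s + x^2*(7*s + 105) + x*(-8*s^2 - 69*s + 765) + 210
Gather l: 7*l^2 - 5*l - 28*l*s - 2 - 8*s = 7*l^2 + l*(-28*s - 5) - 8*s - 2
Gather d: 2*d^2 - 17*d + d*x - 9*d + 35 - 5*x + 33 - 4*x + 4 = 2*d^2 + d*(x - 26) - 9*x + 72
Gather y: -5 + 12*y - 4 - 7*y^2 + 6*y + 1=-7*y^2 + 18*y - 8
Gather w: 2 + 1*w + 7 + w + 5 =2*w + 14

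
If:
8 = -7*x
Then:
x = -8/7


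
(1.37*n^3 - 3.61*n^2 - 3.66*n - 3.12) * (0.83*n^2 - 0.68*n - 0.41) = 1.1371*n^5 - 3.9279*n^4 - 1.1447*n^3 + 1.3793*n^2 + 3.6222*n + 1.2792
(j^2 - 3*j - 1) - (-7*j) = j^2 + 4*j - 1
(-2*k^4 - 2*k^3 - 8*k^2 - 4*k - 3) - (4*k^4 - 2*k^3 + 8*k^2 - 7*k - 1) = -6*k^4 - 16*k^2 + 3*k - 2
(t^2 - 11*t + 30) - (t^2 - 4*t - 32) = 62 - 7*t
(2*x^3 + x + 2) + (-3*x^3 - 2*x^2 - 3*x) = -x^3 - 2*x^2 - 2*x + 2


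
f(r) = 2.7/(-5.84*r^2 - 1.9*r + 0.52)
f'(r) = 2.7*(11.68*r + 1.9)/(-5.84*r^2 - 1.9*r + 0.52)^2 = (31.536*r + 5.13)/(5.84*r^2 + 1.9*r - 0.52)^2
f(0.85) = -0.51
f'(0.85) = 1.13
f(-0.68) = -3.04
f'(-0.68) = -20.67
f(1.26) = -0.24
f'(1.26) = 0.36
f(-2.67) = -0.07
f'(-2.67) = -0.06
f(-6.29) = -0.01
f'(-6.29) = -0.00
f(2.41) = -0.07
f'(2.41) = 0.06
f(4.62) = -0.02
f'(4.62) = 0.01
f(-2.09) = -0.13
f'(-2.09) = -0.14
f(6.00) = -0.01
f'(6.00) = 0.00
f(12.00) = -0.00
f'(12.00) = 0.00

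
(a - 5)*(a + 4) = a^2 - a - 20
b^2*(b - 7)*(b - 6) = b^4 - 13*b^3 + 42*b^2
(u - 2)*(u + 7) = u^2 + 5*u - 14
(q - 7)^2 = q^2 - 14*q + 49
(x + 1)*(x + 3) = x^2 + 4*x + 3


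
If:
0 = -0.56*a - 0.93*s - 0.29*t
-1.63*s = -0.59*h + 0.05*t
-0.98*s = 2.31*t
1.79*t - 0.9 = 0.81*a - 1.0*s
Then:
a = -0.92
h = 1.74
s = 0.64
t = -0.27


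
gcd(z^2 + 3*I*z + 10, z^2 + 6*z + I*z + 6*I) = 1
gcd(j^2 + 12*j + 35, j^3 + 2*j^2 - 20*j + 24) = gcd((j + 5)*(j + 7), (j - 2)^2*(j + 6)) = 1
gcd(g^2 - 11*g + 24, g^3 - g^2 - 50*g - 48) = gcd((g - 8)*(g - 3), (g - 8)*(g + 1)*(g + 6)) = g - 8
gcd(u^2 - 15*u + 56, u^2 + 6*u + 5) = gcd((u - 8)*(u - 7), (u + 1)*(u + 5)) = 1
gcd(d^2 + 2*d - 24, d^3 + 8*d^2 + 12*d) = d + 6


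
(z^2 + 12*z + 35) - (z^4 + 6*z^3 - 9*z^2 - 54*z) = -z^4 - 6*z^3 + 10*z^2 + 66*z + 35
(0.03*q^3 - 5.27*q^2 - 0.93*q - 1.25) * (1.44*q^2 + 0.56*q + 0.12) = 0.0432*q^5 - 7.572*q^4 - 4.2868*q^3 - 2.9532*q^2 - 0.8116*q - 0.15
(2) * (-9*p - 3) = -18*p - 6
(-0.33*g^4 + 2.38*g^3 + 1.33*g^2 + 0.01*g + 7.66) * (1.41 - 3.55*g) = 1.1715*g^5 - 8.9143*g^4 - 1.3657*g^3 + 1.8398*g^2 - 27.1789*g + 10.8006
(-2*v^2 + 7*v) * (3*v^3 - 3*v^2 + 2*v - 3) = -6*v^5 + 27*v^4 - 25*v^3 + 20*v^2 - 21*v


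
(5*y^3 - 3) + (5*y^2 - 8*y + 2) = 5*y^3 + 5*y^2 - 8*y - 1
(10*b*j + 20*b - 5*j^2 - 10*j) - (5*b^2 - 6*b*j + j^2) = -5*b^2 + 16*b*j + 20*b - 6*j^2 - 10*j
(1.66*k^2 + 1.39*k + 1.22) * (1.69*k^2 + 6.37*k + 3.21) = 2.8054*k^4 + 12.9233*k^3 + 16.2447*k^2 + 12.2333*k + 3.9162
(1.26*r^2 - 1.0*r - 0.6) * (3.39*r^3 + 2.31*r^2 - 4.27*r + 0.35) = 4.2714*r^5 - 0.4794*r^4 - 9.7242*r^3 + 3.325*r^2 + 2.212*r - 0.21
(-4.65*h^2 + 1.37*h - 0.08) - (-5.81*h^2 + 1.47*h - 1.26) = 1.16*h^2 - 0.0999999999999999*h + 1.18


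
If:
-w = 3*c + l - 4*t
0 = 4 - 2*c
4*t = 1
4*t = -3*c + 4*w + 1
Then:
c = 2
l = -13/2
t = 1/4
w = 3/2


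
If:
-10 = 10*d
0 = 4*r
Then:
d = -1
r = 0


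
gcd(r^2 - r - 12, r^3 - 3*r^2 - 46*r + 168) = r - 4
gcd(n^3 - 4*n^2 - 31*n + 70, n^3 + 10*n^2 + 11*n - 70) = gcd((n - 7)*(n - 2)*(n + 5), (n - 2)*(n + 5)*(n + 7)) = n^2 + 3*n - 10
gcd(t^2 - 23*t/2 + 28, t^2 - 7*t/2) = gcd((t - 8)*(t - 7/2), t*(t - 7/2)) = t - 7/2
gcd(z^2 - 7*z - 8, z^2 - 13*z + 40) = z - 8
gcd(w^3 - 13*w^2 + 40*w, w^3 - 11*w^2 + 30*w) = w^2 - 5*w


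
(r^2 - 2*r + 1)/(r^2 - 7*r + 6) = (r - 1)/(r - 6)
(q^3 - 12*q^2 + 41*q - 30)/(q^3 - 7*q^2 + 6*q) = (q - 5)/q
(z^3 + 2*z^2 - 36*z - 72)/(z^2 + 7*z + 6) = (z^2 - 4*z - 12)/(z + 1)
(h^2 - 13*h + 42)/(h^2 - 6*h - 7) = (h - 6)/(h + 1)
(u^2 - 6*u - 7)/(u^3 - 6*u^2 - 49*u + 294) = (u + 1)/(u^2 + u - 42)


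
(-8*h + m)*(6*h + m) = -48*h^2 - 2*h*m + m^2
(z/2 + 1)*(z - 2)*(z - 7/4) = z^3/2 - 7*z^2/8 - 2*z + 7/2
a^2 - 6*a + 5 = (a - 5)*(a - 1)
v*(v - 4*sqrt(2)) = v^2 - 4*sqrt(2)*v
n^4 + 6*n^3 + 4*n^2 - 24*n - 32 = (n - 2)*(n + 2)^2*(n + 4)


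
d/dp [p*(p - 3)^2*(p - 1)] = 4*p^3 - 21*p^2 + 30*p - 9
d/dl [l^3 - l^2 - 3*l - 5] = 3*l^2 - 2*l - 3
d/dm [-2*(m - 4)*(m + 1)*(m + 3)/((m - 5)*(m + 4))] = 2*(-m^4 + 2*m^3 + 47*m^2 - 24*m - 248)/(m^4 - 2*m^3 - 39*m^2 + 40*m + 400)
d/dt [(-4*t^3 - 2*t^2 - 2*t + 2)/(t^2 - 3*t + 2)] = 2*(-2*t^4 + 12*t^3 - 8*t^2 - 6*t + 1)/(t^4 - 6*t^3 + 13*t^2 - 12*t + 4)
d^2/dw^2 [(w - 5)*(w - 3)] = 2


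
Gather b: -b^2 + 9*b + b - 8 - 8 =-b^2 + 10*b - 16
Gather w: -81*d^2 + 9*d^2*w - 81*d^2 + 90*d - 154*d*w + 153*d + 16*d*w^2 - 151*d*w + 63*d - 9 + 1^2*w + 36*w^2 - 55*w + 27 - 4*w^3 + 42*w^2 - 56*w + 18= -162*d^2 + 306*d - 4*w^3 + w^2*(16*d + 78) + w*(9*d^2 - 305*d - 110) + 36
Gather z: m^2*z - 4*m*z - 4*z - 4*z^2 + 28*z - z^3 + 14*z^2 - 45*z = -z^3 + 10*z^2 + z*(m^2 - 4*m - 21)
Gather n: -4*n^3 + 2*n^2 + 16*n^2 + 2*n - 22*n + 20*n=-4*n^3 + 18*n^2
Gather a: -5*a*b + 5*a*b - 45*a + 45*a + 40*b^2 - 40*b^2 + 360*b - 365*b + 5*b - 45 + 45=0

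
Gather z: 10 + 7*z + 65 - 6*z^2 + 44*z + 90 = -6*z^2 + 51*z + 165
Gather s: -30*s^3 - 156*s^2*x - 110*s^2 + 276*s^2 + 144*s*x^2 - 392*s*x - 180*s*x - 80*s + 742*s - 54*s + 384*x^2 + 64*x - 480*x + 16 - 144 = -30*s^3 + s^2*(166 - 156*x) + s*(144*x^2 - 572*x + 608) + 384*x^2 - 416*x - 128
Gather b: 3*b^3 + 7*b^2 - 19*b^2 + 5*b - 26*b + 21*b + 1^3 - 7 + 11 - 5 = 3*b^3 - 12*b^2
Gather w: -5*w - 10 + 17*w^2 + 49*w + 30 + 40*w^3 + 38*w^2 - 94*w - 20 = 40*w^3 + 55*w^2 - 50*w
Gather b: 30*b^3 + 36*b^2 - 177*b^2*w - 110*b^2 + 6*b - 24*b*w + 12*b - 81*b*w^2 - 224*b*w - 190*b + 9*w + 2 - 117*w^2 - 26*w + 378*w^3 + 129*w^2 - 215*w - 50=30*b^3 + b^2*(-177*w - 74) + b*(-81*w^2 - 248*w - 172) + 378*w^3 + 12*w^2 - 232*w - 48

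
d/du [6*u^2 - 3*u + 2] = 12*u - 3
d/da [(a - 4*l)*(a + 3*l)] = 2*a - l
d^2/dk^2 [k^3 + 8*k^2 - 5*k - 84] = 6*k + 16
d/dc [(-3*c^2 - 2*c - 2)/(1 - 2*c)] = 6*(c^2 - c - 1)/(4*c^2 - 4*c + 1)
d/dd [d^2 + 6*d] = 2*d + 6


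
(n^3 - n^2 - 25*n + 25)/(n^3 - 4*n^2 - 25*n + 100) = (n - 1)/(n - 4)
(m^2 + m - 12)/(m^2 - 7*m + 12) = (m + 4)/(m - 4)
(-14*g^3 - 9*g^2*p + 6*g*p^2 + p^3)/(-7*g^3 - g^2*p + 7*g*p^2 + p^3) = (-2*g + p)/(-g + p)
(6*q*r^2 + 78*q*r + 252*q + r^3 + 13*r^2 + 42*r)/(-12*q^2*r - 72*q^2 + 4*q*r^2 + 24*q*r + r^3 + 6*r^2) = (-r - 7)/(2*q - r)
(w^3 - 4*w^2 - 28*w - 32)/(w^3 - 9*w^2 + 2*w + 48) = (w + 2)/(w - 3)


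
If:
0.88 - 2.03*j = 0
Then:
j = 0.43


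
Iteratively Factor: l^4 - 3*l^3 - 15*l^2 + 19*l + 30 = (l - 5)*(l^3 + 2*l^2 - 5*l - 6) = (l - 5)*(l - 2)*(l^2 + 4*l + 3) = (l - 5)*(l - 2)*(l + 1)*(l + 3)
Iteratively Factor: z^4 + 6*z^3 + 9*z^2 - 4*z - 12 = (z + 2)*(z^3 + 4*z^2 + z - 6) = (z + 2)*(z + 3)*(z^2 + z - 2) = (z + 2)^2*(z + 3)*(z - 1)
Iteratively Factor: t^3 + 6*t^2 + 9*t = (t + 3)*(t^2 + 3*t) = t*(t + 3)*(t + 3)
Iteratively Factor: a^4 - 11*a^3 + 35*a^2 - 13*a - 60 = (a - 5)*(a^3 - 6*a^2 + 5*a + 12) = (a - 5)*(a - 3)*(a^2 - 3*a - 4) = (a - 5)*(a - 4)*(a - 3)*(a + 1)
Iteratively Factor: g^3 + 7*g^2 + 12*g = (g)*(g^2 + 7*g + 12) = g*(g + 4)*(g + 3)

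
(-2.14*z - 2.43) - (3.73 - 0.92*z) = -1.22*z - 6.16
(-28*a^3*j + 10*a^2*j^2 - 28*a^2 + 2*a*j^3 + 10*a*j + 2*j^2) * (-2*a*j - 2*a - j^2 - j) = 56*a^4*j^2 + 56*a^4*j + 8*a^3*j^3 + 8*a^3*j^2 + 56*a^3*j + 56*a^3 - 14*a^2*j^4 - 14*a^2*j^3 + 8*a^2*j^2 + 8*a^2*j - 2*a*j^5 - 2*a*j^4 - 14*a*j^3 - 14*a*j^2 - 2*j^4 - 2*j^3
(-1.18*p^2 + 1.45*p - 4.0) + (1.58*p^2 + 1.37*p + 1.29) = 0.4*p^2 + 2.82*p - 2.71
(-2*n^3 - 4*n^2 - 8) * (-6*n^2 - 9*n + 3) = 12*n^5 + 42*n^4 + 30*n^3 + 36*n^2 + 72*n - 24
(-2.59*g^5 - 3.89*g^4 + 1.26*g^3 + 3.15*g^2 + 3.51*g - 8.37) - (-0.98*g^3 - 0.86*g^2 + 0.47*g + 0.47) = -2.59*g^5 - 3.89*g^4 + 2.24*g^3 + 4.01*g^2 + 3.04*g - 8.84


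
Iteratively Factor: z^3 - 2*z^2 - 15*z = (z + 3)*(z^2 - 5*z) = (z - 5)*(z + 3)*(z)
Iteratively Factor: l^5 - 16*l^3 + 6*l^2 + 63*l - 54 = (l - 3)*(l^4 + 3*l^3 - 7*l^2 - 15*l + 18) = (l - 3)*(l - 2)*(l^3 + 5*l^2 + 3*l - 9) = (l - 3)*(l - 2)*(l + 3)*(l^2 + 2*l - 3) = (l - 3)*(l - 2)*(l - 1)*(l + 3)*(l + 3)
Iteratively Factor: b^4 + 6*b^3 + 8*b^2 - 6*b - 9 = (b + 1)*(b^3 + 5*b^2 + 3*b - 9) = (b - 1)*(b + 1)*(b^2 + 6*b + 9) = (b - 1)*(b + 1)*(b + 3)*(b + 3)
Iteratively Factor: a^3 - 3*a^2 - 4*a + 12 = (a - 3)*(a^2 - 4) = (a - 3)*(a - 2)*(a + 2)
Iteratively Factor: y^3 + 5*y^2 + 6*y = (y)*(y^2 + 5*y + 6) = y*(y + 2)*(y + 3)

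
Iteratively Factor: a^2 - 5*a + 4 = (a - 1)*(a - 4)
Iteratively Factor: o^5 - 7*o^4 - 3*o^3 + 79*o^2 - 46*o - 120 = (o + 1)*(o^4 - 8*o^3 + 5*o^2 + 74*o - 120) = (o - 5)*(o + 1)*(o^3 - 3*o^2 - 10*o + 24) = (o - 5)*(o + 1)*(o + 3)*(o^2 - 6*o + 8) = (o - 5)*(o - 4)*(o + 1)*(o + 3)*(o - 2)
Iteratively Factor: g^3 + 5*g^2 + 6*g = (g + 2)*(g^2 + 3*g) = g*(g + 2)*(g + 3)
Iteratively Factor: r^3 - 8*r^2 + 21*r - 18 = (r - 3)*(r^2 - 5*r + 6) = (r - 3)^2*(r - 2)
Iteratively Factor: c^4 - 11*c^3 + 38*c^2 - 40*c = (c - 4)*(c^3 - 7*c^2 + 10*c) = (c - 5)*(c - 4)*(c^2 - 2*c) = (c - 5)*(c - 4)*(c - 2)*(c)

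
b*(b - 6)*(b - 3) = b^3 - 9*b^2 + 18*b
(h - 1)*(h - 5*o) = h^2 - 5*h*o - h + 5*o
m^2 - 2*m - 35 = (m - 7)*(m + 5)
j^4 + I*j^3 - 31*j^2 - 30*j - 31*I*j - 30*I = (j - 6)*(j + 1)*(j + 5)*(j + I)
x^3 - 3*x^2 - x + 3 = (x - 3)*(x - 1)*(x + 1)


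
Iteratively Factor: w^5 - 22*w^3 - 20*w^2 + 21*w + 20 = (w - 5)*(w^4 + 5*w^3 + 3*w^2 - 5*w - 4) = (w - 5)*(w + 4)*(w^3 + w^2 - w - 1) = (w - 5)*(w - 1)*(w + 4)*(w^2 + 2*w + 1) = (w - 5)*(w - 1)*(w + 1)*(w + 4)*(w + 1)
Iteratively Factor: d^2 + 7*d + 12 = (d + 4)*(d + 3)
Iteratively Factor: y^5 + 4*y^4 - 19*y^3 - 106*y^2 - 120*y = (y - 5)*(y^4 + 9*y^3 + 26*y^2 + 24*y) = (y - 5)*(y + 2)*(y^3 + 7*y^2 + 12*y) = (y - 5)*(y + 2)*(y + 4)*(y^2 + 3*y) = y*(y - 5)*(y + 2)*(y + 4)*(y + 3)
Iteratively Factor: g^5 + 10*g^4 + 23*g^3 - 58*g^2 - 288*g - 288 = (g - 3)*(g^4 + 13*g^3 + 62*g^2 + 128*g + 96) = (g - 3)*(g + 4)*(g^3 + 9*g^2 + 26*g + 24) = (g - 3)*(g + 2)*(g + 4)*(g^2 + 7*g + 12) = (g - 3)*(g + 2)*(g + 4)^2*(g + 3)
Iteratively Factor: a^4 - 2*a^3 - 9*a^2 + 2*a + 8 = (a - 1)*(a^3 - a^2 - 10*a - 8) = (a - 4)*(a - 1)*(a^2 + 3*a + 2) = (a - 4)*(a - 1)*(a + 1)*(a + 2)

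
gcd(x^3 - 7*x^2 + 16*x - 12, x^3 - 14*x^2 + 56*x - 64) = x - 2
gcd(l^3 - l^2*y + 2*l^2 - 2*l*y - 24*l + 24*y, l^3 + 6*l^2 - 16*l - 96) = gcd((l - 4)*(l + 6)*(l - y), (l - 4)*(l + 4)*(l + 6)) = l^2 + 2*l - 24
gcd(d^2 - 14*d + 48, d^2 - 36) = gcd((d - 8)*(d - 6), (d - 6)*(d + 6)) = d - 6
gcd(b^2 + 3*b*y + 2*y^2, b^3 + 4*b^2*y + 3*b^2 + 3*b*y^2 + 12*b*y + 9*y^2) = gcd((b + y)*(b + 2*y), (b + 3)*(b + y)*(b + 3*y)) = b + y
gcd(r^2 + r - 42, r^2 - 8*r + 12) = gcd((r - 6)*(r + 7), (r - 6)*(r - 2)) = r - 6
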